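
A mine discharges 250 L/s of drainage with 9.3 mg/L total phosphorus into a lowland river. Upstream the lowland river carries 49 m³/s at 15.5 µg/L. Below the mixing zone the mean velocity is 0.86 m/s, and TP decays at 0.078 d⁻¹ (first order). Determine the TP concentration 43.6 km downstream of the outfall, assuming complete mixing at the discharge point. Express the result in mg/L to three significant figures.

250 L/s = 0.25 m³/s.
15.5 µg/L = 0.0155 mg/L.
After complete mixing, C₀ = (0.25·9.3 + 49·0.0155) / 49.25 = 0.06263 mg/L.
Travel time t = 4.36e+04 m / 0.86 m/s = 5.07e+04 s = 0.5868 d.
C = 0.06263·exp(−0.078·0.5868) = 0.06263·0.9553 = 0.05983 mg/L.

0.0598 mg/L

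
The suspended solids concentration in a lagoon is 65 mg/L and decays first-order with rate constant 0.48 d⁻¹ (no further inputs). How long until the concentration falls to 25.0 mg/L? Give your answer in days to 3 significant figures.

1.99 d

t = ln(C₀/C)/k = ln(65/25.0)/0.48 = 0.9555/0.48 = 1.991 d.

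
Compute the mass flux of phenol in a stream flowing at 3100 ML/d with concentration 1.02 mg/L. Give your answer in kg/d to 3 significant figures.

3100 ML/d = 35.88 m³/s.
Mass flux = Q·C = 35.88 m³/s × 1.02 g/m³ = 36.6 g/s.
= 36.6 g/s × 86.4 = 3162 kg/d.

3160 kg/d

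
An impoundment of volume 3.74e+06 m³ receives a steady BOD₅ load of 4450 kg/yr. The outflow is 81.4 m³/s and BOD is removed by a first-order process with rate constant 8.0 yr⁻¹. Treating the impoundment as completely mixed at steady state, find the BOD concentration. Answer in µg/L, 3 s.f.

1.71 µg/L

Outflow Q = 81.4 m³/s × 3.156e+07 s/yr = 2.569e+09 m³/yr.
Steady-state CSTR mass balance: W = Q·C + k·V·C, so C = W/(Q + kV).
Q + kV = 2.569e+09 + 8.0·3.74e+06 = 2.599e+09 m³/yr.
C = 4450/2.599e+09 = 1.712e-06 kg/m³ = 0.001712 mg/L = 1.712 µg/L.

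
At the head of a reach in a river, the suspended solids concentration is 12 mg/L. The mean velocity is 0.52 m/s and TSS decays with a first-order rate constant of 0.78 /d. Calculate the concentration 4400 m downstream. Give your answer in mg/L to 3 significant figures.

Travel time t = 4400 m / 0.52 m/s = 4400/0.52 = 8462 s = 0.09793 d.
First-order decay: C = 12·exp(−0.78·0.09793) = 12·0.9265 = 11.12 mg/L.

11.1 mg/L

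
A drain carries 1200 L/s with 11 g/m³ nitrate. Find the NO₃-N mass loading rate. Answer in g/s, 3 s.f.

1200 L/s = 1.2 m³/s.
Mass flux = Q·C = 1.2 m³/s × 11 g/m³ = 13.2 g/s.

13.2 g/s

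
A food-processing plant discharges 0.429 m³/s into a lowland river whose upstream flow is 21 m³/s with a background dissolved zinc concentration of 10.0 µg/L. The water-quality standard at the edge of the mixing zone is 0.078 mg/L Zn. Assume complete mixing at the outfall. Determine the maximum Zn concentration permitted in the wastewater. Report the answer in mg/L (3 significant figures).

3.41 mg/L

10.0 µg/L = 0.01 mg/L.
Mass balance: 0.078·21.43 = 0.429·Cₑ + 21·0.01.
Cₑ = (1.671 − 0.21) / 0.429 = 3.407 mg/L.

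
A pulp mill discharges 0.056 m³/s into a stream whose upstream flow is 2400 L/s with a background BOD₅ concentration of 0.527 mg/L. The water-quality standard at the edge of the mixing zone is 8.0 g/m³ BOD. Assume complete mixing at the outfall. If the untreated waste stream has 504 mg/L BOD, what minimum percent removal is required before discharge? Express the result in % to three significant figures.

34.9 %

2400 L/s = 2.4 m³/s.
Mass balance: 8·2.456 = 0.056·Cₑ + 2.4·0.527.
Cₑ = (19.65 − 1.265) / 0.056 = 328.3 mg/L.
Required removal = 1 − 328.3/504 = 34.87 %.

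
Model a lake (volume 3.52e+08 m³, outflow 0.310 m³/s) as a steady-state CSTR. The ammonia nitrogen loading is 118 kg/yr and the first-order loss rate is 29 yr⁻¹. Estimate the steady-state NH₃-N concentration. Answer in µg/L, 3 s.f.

0.0115 µg/L

Outflow Q = 0.310 m³/s × 3.156e+07 s/yr = 9.783e+06 m³/yr.
Steady-state CSTR mass balance: W = Q·C + k·V·C, so C = W/(Q + kV).
Q + kV = 9.783e+06 + 29·3.52e+08 = 1.022e+10 m³/yr.
C = 118/1.022e+10 = 1.155e-08 kg/m³ = 1.155e-05 mg/L = 0.01155 µg/L.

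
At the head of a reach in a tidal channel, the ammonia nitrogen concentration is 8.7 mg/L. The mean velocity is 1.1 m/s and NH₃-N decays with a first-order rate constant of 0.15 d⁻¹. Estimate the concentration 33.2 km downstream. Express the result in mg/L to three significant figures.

Travel time t = 33.2 km / 1.1 m/s = 3.32e+04/1.1 = 3.018e+04 s = 0.3493 d.
First-order decay: C = 8.7·exp(−0.15·0.3493) = 8.7·0.949 = 8.256 mg/L.

8.26 mg/L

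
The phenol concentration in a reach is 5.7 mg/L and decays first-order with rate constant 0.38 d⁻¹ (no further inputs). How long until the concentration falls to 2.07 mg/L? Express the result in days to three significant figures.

2.67 d

t = ln(C₀/C)/k = ln(5.7/2.07)/0.38 = 1.013/0.38 = 2.666 d.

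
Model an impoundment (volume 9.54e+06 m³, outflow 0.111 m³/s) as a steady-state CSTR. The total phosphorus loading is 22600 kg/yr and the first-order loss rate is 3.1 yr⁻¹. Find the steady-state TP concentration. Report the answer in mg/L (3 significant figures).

Outflow Q = 0.111 m³/s × 3.156e+07 s/yr = 3.503e+06 m³/yr.
Steady-state CSTR mass balance: W = Q·C + k·V·C, so C = W/(Q + kV).
Q + kV = 3.503e+06 + 3.1·9.54e+06 = 3.308e+07 m³/yr.
C = 22600/3.308e+07 = 0.0006833 kg/m³ = 0.6833 mg/L.

0.683 mg/L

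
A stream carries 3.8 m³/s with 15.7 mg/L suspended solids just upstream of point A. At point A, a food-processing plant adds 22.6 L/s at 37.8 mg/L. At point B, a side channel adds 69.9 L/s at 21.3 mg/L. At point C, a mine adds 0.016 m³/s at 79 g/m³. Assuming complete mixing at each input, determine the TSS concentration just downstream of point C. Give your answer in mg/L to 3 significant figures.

16.2 mg/L

22.6 L/s = 0.0226 m³/s.
After input A: C = (3.8·15.7 + 0.0226·37.8) / 3.823 = 15.83 mg/L.
69.9 L/s = 0.0699 m³/s.
After input B: C = (3.823·15.83 + 0.0699·21.3) / 3.893 = 15.93 mg/L.
After input C: C = (3.893·15.93 + 0.016·79) / 3.909 = 16.19 mg/L.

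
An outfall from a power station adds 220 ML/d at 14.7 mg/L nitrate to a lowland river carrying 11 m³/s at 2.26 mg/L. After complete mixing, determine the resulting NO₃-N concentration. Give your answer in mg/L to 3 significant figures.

4.60 mg/L

220 ML/d = 2.546 m³/s.
Conservation of mass across the mixing zone: C = (2.546·14.7 + 11·2.26) / (2.546 + 11) = 62.29/13.55 = 4.598 mg/L.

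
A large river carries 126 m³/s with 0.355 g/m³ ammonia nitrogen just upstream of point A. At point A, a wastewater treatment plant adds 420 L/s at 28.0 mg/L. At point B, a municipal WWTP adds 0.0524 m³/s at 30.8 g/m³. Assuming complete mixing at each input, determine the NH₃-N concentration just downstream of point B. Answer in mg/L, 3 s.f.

0.459 mg/L

420 L/s = 0.42 m³/s.
After input A: C = (126·0.355 + 0.42·28) / 126.4 = 0.4468 mg/L.
After input B: C = (126.4·0.4468 + 0.0524·30.8) / 126.5 = 0.4594 mg/L.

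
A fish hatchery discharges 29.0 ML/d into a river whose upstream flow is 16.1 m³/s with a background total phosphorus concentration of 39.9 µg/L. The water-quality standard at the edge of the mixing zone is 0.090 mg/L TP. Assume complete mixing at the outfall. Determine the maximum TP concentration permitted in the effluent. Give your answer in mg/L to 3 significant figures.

29.0 ML/d = 0.3356 m³/s.
39.9 µg/L = 0.0399 mg/L.
Mass balance: 0.09·16.44 = 0.3356·Cₑ + 16.1·0.0399.
Cₑ = (1.479 − 0.6424) / 0.3356 = 2.493 mg/L.

2.49 mg/L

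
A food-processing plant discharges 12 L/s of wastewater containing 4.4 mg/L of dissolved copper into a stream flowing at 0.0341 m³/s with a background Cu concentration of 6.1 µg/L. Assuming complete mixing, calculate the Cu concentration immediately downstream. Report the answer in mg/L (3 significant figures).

12 L/s = 0.012 m³/s.
6.1 µg/L = 0.0061 mg/L.
Conservation of mass across the mixing zone: C = (0.012·4.4 + 0.0341·0.0061) / (0.012 + 0.0341) = 0.05301/0.0461 = 1.15 mg/L.

1.15 mg/L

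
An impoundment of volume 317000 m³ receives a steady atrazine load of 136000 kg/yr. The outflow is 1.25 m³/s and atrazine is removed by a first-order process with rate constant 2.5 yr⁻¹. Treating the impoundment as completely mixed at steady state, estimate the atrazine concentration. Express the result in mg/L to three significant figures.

3.38 mg/L

Outflow Q = 1.25 m³/s × 3.156e+07 s/yr = 3.945e+07 m³/yr.
Steady-state CSTR mass balance: W = Q·C + k·V·C, so C = W/(Q + kV).
Q + kV = 3.945e+07 + 2.5·317000 = 4.024e+07 m³/yr.
C = 136000/4.024e+07 = 0.00338 kg/m³ = 3.38 mg/L.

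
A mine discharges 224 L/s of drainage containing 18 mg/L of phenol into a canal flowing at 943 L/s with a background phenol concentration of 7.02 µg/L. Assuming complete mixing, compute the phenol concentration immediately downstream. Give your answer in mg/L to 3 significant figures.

224 L/s = 0.224 m³/s.
943 L/s = 0.943 m³/s.
7.02 µg/L = 0.00702 mg/L.
Conservation of mass across the mixing zone: C = (0.224·18 + 0.943·0.00702) / (0.224 + 0.943) = 4.039/1.167 = 3.461 mg/L.

3.46 mg/L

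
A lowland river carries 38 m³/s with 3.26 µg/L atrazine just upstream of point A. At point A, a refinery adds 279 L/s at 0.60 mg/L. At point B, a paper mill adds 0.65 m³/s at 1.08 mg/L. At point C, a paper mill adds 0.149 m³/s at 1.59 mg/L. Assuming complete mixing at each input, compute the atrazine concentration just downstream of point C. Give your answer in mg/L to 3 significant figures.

0.0315 mg/L

3.26 µg/L = 0.00326 mg/L.
279 L/s = 0.279 m³/s.
After input A: C = (38·0.00326 + 0.279·0.6) / 38.28 = 0.007609 mg/L.
After input B: C = (38.28·0.007609 + 0.65·1.08) / 38.93 = 0.02552 mg/L.
After input C: C = (38.93·0.02552 + 0.149·1.59) / 39.08 = 0.03148 mg/L.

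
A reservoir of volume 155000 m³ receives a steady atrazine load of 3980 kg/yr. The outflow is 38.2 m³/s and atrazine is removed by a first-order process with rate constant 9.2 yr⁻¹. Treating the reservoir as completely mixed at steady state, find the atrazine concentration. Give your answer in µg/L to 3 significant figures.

Outflow Q = 38.2 m³/s × 3.156e+07 s/yr = 1.206e+09 m³/yr.
Steady-state CSTR mass balance: W = Q·C + k·V·C, so C = W/(Q + kV).
Q + kV = 1.206e+09 + 9.2·155000 = 1.207e+09 m³/yr.
C = 3980/1.207e+09 = 3.298e-06 kg/m³ = 0.003298 mg/L = 3.298 µg/L.

3.30 µg/L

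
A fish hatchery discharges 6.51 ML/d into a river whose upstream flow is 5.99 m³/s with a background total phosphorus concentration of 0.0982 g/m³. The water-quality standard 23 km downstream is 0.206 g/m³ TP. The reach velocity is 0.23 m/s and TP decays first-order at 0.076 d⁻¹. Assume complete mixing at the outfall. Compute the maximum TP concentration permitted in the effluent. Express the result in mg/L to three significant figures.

10.3 mg/L

6.51 ML/d = 0.07535 m³/s.
Travel time to the compliance point: t = 2.3e+04/0.23 = 1e+05 s = 1.157 d; decay factor exp(−0.076·1.157) = 0.9158.
So the concentration just after mixing may be at most 0.206/0.9158 = 0.2249 mg/L.
Mass balance: 0.2249·6.065 = 0.07535·Cₑ + 5.99·0.0982.
Cₑ = (1.364 − 0.5882) / 0.07535 = 10.3 mg/L.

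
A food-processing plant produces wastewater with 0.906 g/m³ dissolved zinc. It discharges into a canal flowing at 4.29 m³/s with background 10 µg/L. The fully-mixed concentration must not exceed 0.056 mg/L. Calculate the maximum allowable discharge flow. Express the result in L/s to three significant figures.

232 L/s

10 µg/L = 0.01 mg/L.
Mass balance at complete mixing: C_std·(Q_w + Q_r) = Q_w·C_e + Q_r·C_b.
Rearranging, Q_w = Q_r·(C_std − C_b)/(C_e − C_std) = 4.29·(0.056 − 0.01) / (0.906 − 0.056) = 0.2322 m³/s.
= 232.2 L/s.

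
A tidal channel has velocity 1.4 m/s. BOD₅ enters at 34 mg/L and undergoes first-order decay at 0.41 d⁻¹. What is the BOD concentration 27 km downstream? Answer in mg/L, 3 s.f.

Travel time t = 27 km / 1.4 m/s = 2.7e+04/1.4 = 1.929e+04 s = 0.2232 d.
First-order decay: C = 34·exp(−0.41·0.2232) = 34·0.9125 = 31.03 mg/L.

31.0 mg/L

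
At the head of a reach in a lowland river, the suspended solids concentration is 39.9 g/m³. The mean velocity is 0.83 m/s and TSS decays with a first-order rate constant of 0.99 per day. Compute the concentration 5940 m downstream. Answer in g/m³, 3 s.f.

Travel time t = 5940 m / 0.83 m/s = 5940/0.83 = 7157 s = 0.08283 d.
First-order decay: C = 39.9·exp(−0.99·0.08283) = 39.9·0.9213 = 36.76 g/m³.

36.8 g/m³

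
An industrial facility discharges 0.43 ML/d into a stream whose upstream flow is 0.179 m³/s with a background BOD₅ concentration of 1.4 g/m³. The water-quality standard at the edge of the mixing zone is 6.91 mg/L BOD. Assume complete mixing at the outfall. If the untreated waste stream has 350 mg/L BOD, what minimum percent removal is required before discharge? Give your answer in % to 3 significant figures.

0.43 ML/d = 0.004977 m³/s.
Mass balance: 6.91·0.184 = 0.004977·Cₑ + 0.179·1.4.
Cₑ = (1.271 − 0.2506) / 0.004977 = 205.1 mg/L.
Required removal = 1 − 205.1/350 = 41.4 %.

41.4 %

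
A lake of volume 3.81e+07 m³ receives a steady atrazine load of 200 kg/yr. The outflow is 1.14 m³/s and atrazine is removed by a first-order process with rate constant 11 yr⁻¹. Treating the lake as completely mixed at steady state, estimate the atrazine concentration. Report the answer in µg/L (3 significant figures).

Outflow Q = 1.14 m³/s × 3.156e+07 s/yr = 3.598e+07 m³/yr.
Steady-state CSTR mass balance: W = Q·C + k·V·C, so C = W/(Q + kV).
Q + kV = 3.598e+07 + 11·3.81e+07 = 4.551e+08 m³/yr.
C = 200/4.551e+08 = 4.395e-07 kg/m³ = 0.0004395 mg/L = 0.4395 µg/L.

0.439 µg/L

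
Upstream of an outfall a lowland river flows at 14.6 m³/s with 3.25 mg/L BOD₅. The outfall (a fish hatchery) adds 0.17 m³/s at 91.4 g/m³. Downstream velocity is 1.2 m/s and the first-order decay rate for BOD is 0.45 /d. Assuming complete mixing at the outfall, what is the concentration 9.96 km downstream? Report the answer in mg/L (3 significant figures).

4.08 mg/L

After complete mixing, C₀ = (0.17·91.4 + 14.6·3.25) / 14.77 = 4.265 mg/L.
Travel time t = 9960 m / 1.2 m/s = 8300 s = 0.09606 d.
C = 4.265·exp(−0.45·0.09606) = 4.265·0.9577 = 4.084 mg/L.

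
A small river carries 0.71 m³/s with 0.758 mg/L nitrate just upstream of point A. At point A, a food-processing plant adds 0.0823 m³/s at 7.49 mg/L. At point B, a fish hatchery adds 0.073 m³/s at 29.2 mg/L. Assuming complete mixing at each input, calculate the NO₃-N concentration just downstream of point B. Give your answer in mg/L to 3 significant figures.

After input A: C = (0.71·0.758 + 0.0823·7.49) / 0.7923 = 1.457 mg/L.
After input B: C = (0.7923·1.457 + 0.073·29.2) / 0.8653 = 3.798 mg/L.

3.80 mg/L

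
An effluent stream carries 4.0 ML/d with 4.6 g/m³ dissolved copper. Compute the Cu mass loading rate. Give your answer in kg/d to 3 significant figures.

4.0 ML/d = 0.0463 m³/s.
Mass flux = Q·C = 0.0463 m³/s × 4.6 g/m³ = 0.213 g/s.
= 0.213 g/s × 86.4 = 18.4 kg/d.

18.4 kg/d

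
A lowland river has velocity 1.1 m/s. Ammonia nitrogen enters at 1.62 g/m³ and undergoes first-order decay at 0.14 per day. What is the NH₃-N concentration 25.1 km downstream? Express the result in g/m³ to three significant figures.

1.56 g/m³

Travel time t = 25.1 km / 1.1 m/s = 2.51e+04/1.1 = 2.282e+04 s = 0.2641 d.
First-order decay: C = 1.62·exp(−0.14·0.2641) = 1.62·0.9637 = 1.561 g/m³.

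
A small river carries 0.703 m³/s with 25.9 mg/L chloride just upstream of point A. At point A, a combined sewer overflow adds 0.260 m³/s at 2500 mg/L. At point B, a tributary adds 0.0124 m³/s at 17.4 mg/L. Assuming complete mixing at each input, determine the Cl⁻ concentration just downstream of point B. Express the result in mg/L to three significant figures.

After input A: C = (0.703·25.9 + 0.26·2500) / 0.963 = 693.9 mg/L.
After input B: C = (0.963·693.9 + 0.0124·17.4) / 0.9754 = 685.3 mg/L.

685 mg/L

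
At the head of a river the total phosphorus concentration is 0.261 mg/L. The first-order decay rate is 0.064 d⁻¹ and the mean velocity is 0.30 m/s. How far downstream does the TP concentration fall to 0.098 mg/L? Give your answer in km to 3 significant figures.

From C = C₀·e^(−kt), t = ln(C₀/C)/k = ln(0.261/0.098)/0.064 = 0.9796/0.064 = 15.31 d.
Distance = v·t = 0.30 m/s × 1.322e+06 s = 3.967e+05 m = 396.7 km.

397 km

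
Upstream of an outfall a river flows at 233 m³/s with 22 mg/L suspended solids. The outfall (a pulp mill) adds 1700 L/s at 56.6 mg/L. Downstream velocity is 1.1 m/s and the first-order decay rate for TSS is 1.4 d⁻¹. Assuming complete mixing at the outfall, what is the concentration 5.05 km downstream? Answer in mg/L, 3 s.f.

20.7 mg/L

1700 L/s = 1.7 m³/s.
After complete mixing, C₀ = (1.7·56.6 + 233·22) / 234.7 = 22.25 mg/L.
Travel time t = 5050 m / 1.1 m/s = 4591 s = 0.05314 d.
C = 22.25·exp(−1.4·0.05314) = 22.25·0.9283 = 20.66 mg/L.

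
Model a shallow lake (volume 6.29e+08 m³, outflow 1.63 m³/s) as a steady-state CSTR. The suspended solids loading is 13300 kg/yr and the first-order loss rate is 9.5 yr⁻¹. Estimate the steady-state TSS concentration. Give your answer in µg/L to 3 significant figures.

2.21 µg/L

Outflow Q = 1.63 m³/s × 3.156e+07 s/yr = 5.144e+07 m³/yr.
Steady-state CSTR mass balance: W = Q·C + k·V·C, so C = W/(Q + kV).
Q + kV = 5.144e+07 + 9.5·6.29e+08 = 6.027e+09 m³/yr.
C = 13300/6.027e+09 = 2.207e-06 kg/m³ = 0.002207 mg/L = 2.207 µg/L.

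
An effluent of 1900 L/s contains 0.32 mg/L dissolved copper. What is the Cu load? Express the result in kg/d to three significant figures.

1900 L/s = 1.9 m³/s.
Mass flux = Q·C = 1.9 m³/s × 0.32 g/m³ = 0.608 g/s.
= 0.608 g/s × 86.4 = 52.53 kg/d.

52.5 kg/d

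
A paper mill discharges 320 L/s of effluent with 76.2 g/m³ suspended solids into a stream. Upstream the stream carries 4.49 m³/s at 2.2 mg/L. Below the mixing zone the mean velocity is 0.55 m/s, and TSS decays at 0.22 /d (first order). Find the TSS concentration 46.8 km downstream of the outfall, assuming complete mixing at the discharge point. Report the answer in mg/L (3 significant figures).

320 L/s = 0.32 m³/s.
After complete mixing, C₀ = (0.32·76.2 + 4.49·2.2) / 4.81 = 7.123 mg/L.
Travel time t = 4.68e+04 m / 0.55 m/s = 8.509e+04 s = 0.9848 d.
C = 7.123·exp(−0.22·0.9848) = 7.123·0.8052 = 5.735 mg/L.

5.74 mg/L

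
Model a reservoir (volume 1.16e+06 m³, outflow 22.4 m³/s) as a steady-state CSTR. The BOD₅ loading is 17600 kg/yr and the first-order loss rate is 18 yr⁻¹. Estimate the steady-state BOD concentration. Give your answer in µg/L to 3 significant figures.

Outflow Q = 22.4 m³/s × 3.156e+07 s/yr = 7.069e+08 m³/yr.
Steady-state CSTR mass balance: W = Q·C + k·V·C, so C = W/(Q + kV).
Q + kV = 7.069e+08 + 18·1.16e+06 = 7.278e+08 m³/yr.
C = 17600/7.278e+08 = 2.418e-05 kg/m³ = 0.02418 mg/L = 24.18 µg/L.

24.2 µg/L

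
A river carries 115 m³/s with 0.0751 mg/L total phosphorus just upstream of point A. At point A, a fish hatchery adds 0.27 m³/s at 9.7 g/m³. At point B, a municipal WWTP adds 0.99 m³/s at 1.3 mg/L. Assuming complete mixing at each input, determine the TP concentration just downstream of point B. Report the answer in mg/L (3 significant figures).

After input A: C = (115·0.0751 + 0.27·9.7) / 115.3 = 0.09764 mg/L.
After input B: C = (115.3·0.09764 + 0.99·1.3) / 116.3 = 0.1079 mg/L.

0.108 mg/L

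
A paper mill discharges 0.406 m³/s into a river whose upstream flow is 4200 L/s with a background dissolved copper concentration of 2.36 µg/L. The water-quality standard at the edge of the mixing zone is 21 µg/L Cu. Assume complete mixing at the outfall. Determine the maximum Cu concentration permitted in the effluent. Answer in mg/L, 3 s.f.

0.214 mg/L

4200 L/s = 4.2 m³/s.
2.36 µg/L = 0.00236 mg/L.
21 µg/L = 0.021 mg/L.
Mass balance: 0.021·4.606 = 0.406·Cₑ + 4.2·0.00236.
Cₑ = (0.09673 − 0.009912) / 0.406 = 0.2138 mg/L.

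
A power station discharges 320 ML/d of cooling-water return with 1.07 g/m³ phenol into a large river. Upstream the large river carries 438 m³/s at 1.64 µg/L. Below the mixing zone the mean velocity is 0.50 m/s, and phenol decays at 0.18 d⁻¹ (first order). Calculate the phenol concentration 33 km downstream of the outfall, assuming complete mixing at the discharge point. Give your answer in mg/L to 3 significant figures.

0.00924 mg/L

320 ML/d = 3.704 m³/s.
1.64 µg/L = 0.00164 mg/L.
After complete mixing, C₀ = (3.704·1.07 + 438·0.00164) / 441.7 = 0.0106 mg/L.
Travel time t = 3.3e+04 m / 0.50 m/s = 6.6e+04 s = 0.7639 d.
C = 0.0106·exp(−0.18·0.7639) = 0.0106·0.8715 = 0.009237 mg/L.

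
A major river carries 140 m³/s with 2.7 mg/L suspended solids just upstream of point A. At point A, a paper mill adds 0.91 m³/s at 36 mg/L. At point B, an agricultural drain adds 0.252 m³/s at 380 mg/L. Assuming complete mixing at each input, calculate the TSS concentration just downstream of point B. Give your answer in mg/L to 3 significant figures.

After input A: C = (140·2.7 + 0.91·36) / 140.9 = 2.915 mg/L.
After input B: C = (140.9·2.915 + 0.252·380) / 141.2 = 3.588 mg/L.

3.59 mg/L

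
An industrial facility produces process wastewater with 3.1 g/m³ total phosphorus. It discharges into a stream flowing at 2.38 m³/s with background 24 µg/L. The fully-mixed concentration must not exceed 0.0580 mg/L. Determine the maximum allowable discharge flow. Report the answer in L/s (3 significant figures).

24 µg/L = 0.024 mg/L.
Mass balance at complete mixing: C_std·(Q_w + Q_r) = Q_w·C_e + Q_r·C_b.
Rearranging, Q_w = Q_r·(C_std − C_b)/(C_e − C_std) = 2.38·(0.058 − 0.024) / (3.1 − 0.058) = 0.0266 m³/s.
= 26.6 L/s.

26.6 L/s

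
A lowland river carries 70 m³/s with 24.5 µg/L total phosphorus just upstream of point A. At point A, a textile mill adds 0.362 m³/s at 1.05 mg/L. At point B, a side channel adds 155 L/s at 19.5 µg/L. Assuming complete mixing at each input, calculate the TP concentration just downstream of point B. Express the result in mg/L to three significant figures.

0.0298 mg/L

24.5 µg/L = 0.0245 mg/L.
After input A: C = (70·0.0245 + 0.362·1.05) / 70.36 = 0.02978 mg/L.
155 L/s = 0.155 m³/s.
19.5 µg/L = 0.0195 mg/L.
After input B: C = (70.36·0.02978 + 0.155·0.0195) / 70.52 = 0.02975 mg/L.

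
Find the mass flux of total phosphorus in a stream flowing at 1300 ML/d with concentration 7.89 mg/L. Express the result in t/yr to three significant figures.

1300 ML/d = 15.05 m³/s.
Mass flux = Q·C = 15.05 m³/s × 7.89 g/m³ = 118.7 g/s.
= 118.7 g/s × 31.56 = 3746 t/yr.

3750 t/yr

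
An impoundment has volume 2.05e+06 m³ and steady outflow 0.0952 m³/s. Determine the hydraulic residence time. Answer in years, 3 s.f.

0.682 yr

Q = 0.0952 m³/s × 3.156e+07 s/yr = 3.004e+06 m³/yr.
Hydraulic residence time τ = V/Q = 2.05e+06/3.004e+06 = 0.6824 yr.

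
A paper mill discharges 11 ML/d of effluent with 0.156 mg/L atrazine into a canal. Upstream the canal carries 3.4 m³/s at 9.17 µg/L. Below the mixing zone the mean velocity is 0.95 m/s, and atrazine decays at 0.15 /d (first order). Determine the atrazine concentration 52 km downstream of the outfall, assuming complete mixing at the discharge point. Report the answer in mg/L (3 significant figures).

0.0132 mg/L

11 ML/d = 0.1273 m³/s.
9.17 µg/L = 0.00917 mg/L.
After complete mixing, C₀ = (0.1273·0.156 + 3.4·0.00917) / 3.527 = 0.01447 mg/L.
Travel time t = 5.2e+04 m / 0.95 m/s = 5.474e+04 s = 0.6335 d.
C = 0.01447·exp(−0.15·0.6335) = 0.01447·0.9093 = 0.01316 mg/L.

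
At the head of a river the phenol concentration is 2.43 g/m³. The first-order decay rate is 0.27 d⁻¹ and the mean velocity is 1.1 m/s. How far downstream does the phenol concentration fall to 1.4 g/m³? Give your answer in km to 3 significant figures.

194 km

From C = C₀·e^(−kt), t = ln(C₀/C)/k = ln(2.43/1.4)/0.27 = 0.5514/0.27 = 2.042 d.
Distance = v·t = 1.1 m/s × 1.765e+05 s = 1.941e+05 m = 194.1 km.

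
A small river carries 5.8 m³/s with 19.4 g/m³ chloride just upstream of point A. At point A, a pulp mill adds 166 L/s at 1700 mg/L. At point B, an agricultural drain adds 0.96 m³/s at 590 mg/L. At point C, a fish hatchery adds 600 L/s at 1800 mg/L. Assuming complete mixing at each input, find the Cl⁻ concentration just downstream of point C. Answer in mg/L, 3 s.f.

271 mg/L

166 L/s = 0.166 m³/s.
After input A: C = (5.8·19.4 + 0.166·1700) / 5.966 = 66.16 mg/L.
After input B: C = (5.966·66.16 + 0.96·590) / 6.926 = 138.8 mg/L.
600 L/s = 0.6 m³/s.
After input C: C = (6.926·138.8 + 0.6·1800) / 7.526 = 271.2 mg/L.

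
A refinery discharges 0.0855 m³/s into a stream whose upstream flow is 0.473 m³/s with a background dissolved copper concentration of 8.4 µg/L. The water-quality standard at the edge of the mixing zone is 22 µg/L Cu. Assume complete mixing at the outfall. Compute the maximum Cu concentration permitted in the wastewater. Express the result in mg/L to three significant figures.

8.4 µg/L = 0.0084 mg/L.
22 µg/L = 0.022 mg/L.
Mass balance: 0.022·0.5585 = 0.0855·Cₑ + 0.473·0.0084.
Cₑ = (0.01229 − 0.003973) / 0.0855 = 0.09724 mg/L.

0.0972 mg/L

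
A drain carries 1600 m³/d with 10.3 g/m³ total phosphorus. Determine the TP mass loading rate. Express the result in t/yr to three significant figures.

1600 m³/d = 0.01852 m³/s.
Mass flux = Q·C = 0.01852 m³/s × 10.3 g/m³ = 0.1907 g/s.
= 0.1907 g/s × 31.56 = 6.019 t/yr.

6.02 t/yr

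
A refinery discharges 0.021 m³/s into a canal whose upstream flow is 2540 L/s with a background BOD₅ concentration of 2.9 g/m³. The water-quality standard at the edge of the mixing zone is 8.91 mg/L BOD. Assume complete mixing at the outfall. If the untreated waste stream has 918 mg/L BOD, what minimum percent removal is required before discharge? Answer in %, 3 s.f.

2540 L/s = 2.54 m³/s.
Mass balance: 8.91·2.561 = 0.021·Cₑ + 2.54·2.9.
Cₑ = (22.82 − 7.366) / 0.021 = 735.8 mg/L.
Required removal = 1 − 735.8/918 = 19.84 %.

19.8 %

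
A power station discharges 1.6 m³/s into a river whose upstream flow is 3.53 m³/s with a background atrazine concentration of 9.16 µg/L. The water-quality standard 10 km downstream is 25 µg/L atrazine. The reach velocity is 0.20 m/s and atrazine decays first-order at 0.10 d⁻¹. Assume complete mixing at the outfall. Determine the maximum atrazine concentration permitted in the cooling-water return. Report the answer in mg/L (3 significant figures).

0.0647 mg/L

9.16 µg/L = 0.00916 mg/L.
25 µg/L = 0.025 mg/L.
Travel time to the compliance point: t = 1e+04/0.20 = 5e+04 s = 0.5787 d; decay factor exp(−0.10·0.5787) = 0.9438.
So the concentration just after mixing may be at most 0.025/0.9438 = 0.02649 mg/L.
Mass balance: 0.02649·5.13 = 1.6·Cₑ + 3.53·0.00916.
Cₑ = (0.1359 − 0.03233) / 1.6 = 0.06472 mg/L.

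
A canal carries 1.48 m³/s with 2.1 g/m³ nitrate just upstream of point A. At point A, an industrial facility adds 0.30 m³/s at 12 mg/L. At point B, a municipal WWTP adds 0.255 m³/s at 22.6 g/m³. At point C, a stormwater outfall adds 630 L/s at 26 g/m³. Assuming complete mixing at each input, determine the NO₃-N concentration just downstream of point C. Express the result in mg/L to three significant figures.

10.8 mg/L

After input A: C = (1.48·2.1 + 0.3·12) / 1.78 = 3.769 mg/L.
After input B: C = (1.78·3.769 + 0.255·22.6) / 2.035 = 6.128 mg/L.
630 L/s = 0.63 m³/s.
After input C: C = (2.035·6.128 + 0.63·26) / 2.665 = 10.83 mg/L.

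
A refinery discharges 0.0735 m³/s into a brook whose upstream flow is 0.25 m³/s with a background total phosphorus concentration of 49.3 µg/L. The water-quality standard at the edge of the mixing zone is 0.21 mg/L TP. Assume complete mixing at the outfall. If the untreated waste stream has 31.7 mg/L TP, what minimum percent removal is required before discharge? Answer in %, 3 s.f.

97.6 %

49.3 µg/L = 0.0493 mg/L.
Mass balance: 0.21·0.3235 = 0.0735·Cₑ + 0.25·0.0493.
Cₑ = (0.06793 − 0.01232) / 0.0735 = 0.7566 mg/L.
Required removal = 1 − 0.7566/31.7 = 97.61 %.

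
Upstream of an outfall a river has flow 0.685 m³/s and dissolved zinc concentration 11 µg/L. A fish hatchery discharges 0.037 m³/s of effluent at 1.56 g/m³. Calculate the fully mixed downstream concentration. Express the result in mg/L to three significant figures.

11 µg/L = 0.011 mg/L.
By mass balance at complete mixing, C = (0.037·1.56 + 0.685·0.011) / (0.037 + 0.685) = 0.06526/0.722 = 0.09038 mg/L.

0.0904 mg/L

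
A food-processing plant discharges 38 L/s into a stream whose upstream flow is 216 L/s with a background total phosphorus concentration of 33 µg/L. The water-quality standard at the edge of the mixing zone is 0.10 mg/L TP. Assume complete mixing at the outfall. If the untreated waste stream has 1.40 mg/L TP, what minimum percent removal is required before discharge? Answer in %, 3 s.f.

65.7 %

38 L/s = 0.038 m³/s.
216 L/s = 0.216 m³/s.
33 µg/L = 0.033 mg/L.
Mass balance: 0.1·0.254 = 0.038·Cₑ + 0.216·0.033.
Cₑ = (0.0254 − 0.007128) / 0.038 = 0.4808 mg/L.
Required removal = 1 − 0.4808/1.40 = 65.65 %.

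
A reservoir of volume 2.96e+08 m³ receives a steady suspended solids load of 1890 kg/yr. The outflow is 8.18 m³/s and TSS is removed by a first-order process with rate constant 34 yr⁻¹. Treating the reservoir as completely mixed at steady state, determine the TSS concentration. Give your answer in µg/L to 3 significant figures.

0.183 µg/L

Outflow Q = 8.18 m³/s × 3.156e+07 s/yr = 2.581e+08 m³/yr.
Steady-state CSTR mass balance: W = Q·C + k·V·C, so C = W/(Q + kV).
Q + kV = 2.581e+08 + 34·2.96e+08 = 1.032e+10 m³/yr.
C = 1890/1.032e+10 = 1.831e-07 kg/m³ = 0.0001831 mg/L = 0.1831 µg/L.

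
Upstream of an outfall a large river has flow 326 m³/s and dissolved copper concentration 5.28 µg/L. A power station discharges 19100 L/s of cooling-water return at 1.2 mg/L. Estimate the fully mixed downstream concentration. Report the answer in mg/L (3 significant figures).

19100 L/s = 19.1 m³/s.
5.28 µg/L = 0.00528 mg/L.
Conservation of mass across the mixing zone: C = (19.1·1.2 + 326·0.00528) / (19.1 + 326) = 24.64/345.1 = 0.0714 mg/L.

0.0714 mg/L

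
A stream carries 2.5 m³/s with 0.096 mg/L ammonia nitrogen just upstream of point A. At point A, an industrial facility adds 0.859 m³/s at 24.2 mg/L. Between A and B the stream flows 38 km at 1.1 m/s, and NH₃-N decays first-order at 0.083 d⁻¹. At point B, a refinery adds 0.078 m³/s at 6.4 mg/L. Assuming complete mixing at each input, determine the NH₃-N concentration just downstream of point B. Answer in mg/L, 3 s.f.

6.06 mg/L

After input A: C = (2.5·0.096 + 0.859·24.2) / 3.359 = 6.26 mg/L.
Over the 38 km reach to input B (t = 3.455e+04 s = 0.3998 d), decay gives C = 6.26·exp(−0.083·0.3998) = 6.056 mg/L.
After input B: C = (3.359·6.056 + 0.078·6.4) / 3.437 = 6.064 mg/L.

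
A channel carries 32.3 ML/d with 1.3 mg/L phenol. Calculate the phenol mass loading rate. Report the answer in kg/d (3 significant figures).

42.0 kg/d

32.3 ML/d = 0.3738 m³/s.
Mass flux = Q·C = 0.3738 m³/s × 1.3 g/m³ = 0.486 g/s.
= 0.486 g/s × 86.4 = 41.99 kg/d.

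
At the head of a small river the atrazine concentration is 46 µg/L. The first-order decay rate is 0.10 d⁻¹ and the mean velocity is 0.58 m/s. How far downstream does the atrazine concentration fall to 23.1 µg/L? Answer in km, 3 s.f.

From C = C₀·e^(−kt), t = ln(C₀/C)/k = ln(46/23.1)/0.10 = 0.6888/0.10 = 6.888 d.
Distance = v·t = 0.58 m/s × 5.951e+05 s = 3.452e+05 m = 345.2 km.

345 km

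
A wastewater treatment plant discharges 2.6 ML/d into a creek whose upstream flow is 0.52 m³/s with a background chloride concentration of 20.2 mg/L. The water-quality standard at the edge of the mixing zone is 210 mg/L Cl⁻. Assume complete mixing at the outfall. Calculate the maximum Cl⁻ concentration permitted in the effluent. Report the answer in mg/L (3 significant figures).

3490 mg/L

2.6 ML/d = 0.03009 m³/s.
Mass balance: 210·0.5501 = 0.03009·Cₑ + 0.52·20.2.
Cₑ = (115.5 − 10.5) / 0.03009 = 3490 mg/L.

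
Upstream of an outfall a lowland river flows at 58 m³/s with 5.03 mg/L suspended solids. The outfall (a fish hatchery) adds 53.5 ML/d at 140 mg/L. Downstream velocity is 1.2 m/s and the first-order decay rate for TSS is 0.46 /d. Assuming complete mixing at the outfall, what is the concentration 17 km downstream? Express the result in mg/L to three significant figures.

5.99 mg/L

53.5 ML/d = 0.6192 m³/s.
After complete mixing, C₀ = (0.6192·140 + 58·5.03) / 58.62 = 6.456 mg/L.
Travel time t = 1.7e+04 m / 1.2 m/s = 1.417e+04 s = 0.164 d.
C = 6.456·exp(−0.46·0.164) = 6.456·0.9273 = 5.987 mg/L.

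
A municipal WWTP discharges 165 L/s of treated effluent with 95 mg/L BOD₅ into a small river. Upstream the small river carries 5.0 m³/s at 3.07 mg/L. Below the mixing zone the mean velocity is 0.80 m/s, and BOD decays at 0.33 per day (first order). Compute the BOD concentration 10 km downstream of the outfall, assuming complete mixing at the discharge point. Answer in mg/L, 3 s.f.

5.73 mg/L

165 L/s = 0.165 m³/s.
After complete mixing, C₀ = (0.165·95 + 5·3.07) / 5.165 = 6.007 mg/L.
Travel time t = 1e+04 m / 0.80 m/s = 1.25e+04 s = 0.1447 d.
C = 6.007·exp(−0.33·0.1447) = 6.007·0.9534 = 5.727 mg/L.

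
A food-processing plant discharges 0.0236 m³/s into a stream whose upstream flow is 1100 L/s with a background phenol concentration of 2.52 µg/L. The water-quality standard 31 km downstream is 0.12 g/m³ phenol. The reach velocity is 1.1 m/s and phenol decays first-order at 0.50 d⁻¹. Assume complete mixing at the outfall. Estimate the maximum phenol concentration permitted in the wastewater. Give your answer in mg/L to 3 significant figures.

6.61 mg/L

1100 L/s = 1.1 m³/s.
2.52 µg/L = 0.00252 mg/L.
Travel time to the compliance point: t = 3.1e+04/1.1 = 2.818e+04 s = 0.3262 d; decay factor exp(−0.50·0.3262) = 0.8495.
So the concentration just after mixing may be at most 0.12/0.8495 = 0.1413 mg/L.
Mass balance: 0.1413·1.124 = 0.0236·Cₑ + 1.1·0.00252.
Cₑ = (0.1587 − 0.002772) / 0.0236 = 6.608 mg/L.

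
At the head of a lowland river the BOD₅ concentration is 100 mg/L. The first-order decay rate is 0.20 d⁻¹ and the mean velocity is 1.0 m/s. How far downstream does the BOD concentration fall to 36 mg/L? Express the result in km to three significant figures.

From C = C₀·e^(−kt), t = ln(C₀/C)/k = ln(100/36)/0.20 = 1.022/0.20 = 5.108 d.
Distance = v·t = 1.0 m/s × 4.414e+05 s = 4.414e+05 m = 441.4 km.

441 km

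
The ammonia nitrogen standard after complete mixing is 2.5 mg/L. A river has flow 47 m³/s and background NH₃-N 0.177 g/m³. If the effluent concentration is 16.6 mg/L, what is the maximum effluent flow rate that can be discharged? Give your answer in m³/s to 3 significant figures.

Mass balance at complete mixing: C_std·(Q_w + Q_r) = Q_w·C_e + Q_r·C_b.
Rearranging, Q_w = Q_r·(C_std − C_b)/(C_e − C_std) = 47·(2.5 − 0.177) / (16.6 − 2.5) = 7.743 m³/s.

7.74 m³/s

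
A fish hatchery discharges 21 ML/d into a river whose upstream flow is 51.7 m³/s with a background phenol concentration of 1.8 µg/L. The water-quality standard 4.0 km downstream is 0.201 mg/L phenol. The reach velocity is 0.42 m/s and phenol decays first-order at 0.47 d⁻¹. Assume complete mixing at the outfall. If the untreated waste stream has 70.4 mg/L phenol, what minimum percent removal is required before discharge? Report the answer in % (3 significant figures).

36.3 %

21 ML/d = 0.2431 m³/s.
1.8 µg/L = 0.0018 mg/L.
Travel time to the compliance point: t = 4000/0.42 = 9524 s = 0.1102 d; decay factor exp(−0.47·0.1102) = 0.9495.
So the concentration just after mixing may be at most 0.201/0.9495 = 0.2117 mg/L.
Mass balance: 0.2117·51.94 = 0.2431·Cₑ + 51.7·0.0018.
Cₑ = (11 − 0.09306) / 0.2431 = 44.86 mg/L.
Required removal = 1 − 44.86/70.4 = 36.28 %.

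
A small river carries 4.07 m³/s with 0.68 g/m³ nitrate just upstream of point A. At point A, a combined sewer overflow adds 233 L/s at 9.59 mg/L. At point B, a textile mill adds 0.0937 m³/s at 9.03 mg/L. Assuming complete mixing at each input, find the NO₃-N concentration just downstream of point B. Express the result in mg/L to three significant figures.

233 L/s = 0.233 m³/s.
After input A: C = (4.07·0.68 + 0.233·9.59) / 4.303 = 1.162 mg/L.
After input B: C = (4.303·1.162 + 0.0937·9.03) / 4.397 = 1.33 mg/L.

1.33 mg/L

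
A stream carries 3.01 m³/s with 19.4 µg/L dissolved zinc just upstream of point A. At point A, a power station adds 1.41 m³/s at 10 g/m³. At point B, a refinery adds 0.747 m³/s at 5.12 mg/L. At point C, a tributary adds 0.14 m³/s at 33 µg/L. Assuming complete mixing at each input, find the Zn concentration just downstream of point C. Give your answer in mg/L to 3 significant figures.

19.4 µg/L = 0.0194 mg/L.
After input A: C = (3.01·0.0194 + 1.41·10) / 4.42 = 3.203 mg/L.
After input B: C = (4.42·3.203 + 0.747·5.12) / 5.167 = 3.48 mg/L.
33 µg/L = 0.033 mg/L.
After input C: C = (5.167·3.48 + 0.14·0.033) / 5.307 = 3.389 mg/L.

3.39 mg/L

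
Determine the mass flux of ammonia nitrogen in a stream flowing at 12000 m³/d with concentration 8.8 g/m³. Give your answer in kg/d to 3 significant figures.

12000 m³/d = 0.1389 m³/s.
Mass flux = Q·C = 0.1389 m³/s × 8.8 g/m³ = 1.222 g/s.
= 1.222 g/s × 86.4 = 105.6 kg/d.

106 kg/d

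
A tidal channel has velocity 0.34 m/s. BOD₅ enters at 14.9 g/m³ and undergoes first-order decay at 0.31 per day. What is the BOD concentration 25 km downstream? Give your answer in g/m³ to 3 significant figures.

11.4 g/m³

Travel time t = 25 km / 0.34 m/s = 2.5e+04/0.34 = 7.353e+04 s = 0.851 d.
First-order decay: C = 14.9·exp(−0.31·0.851) = 14.9·0.7681 = 11.44 g/m³.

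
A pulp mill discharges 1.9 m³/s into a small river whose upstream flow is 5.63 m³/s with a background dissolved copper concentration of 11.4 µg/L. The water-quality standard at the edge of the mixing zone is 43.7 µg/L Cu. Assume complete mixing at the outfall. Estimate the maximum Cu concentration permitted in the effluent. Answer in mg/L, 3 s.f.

0.139 mg/L

11.4 µg/L = 0.0114 mg/L.
43.7 µg/L = 0.0437 mg/L.
Mass balance: 0.0437·7.53 = 1.9·Cₑ + 5.63·0.0114.
Cₑ = (0.3291 − 0.06418) / 1.9 = 0.1394 mg/L.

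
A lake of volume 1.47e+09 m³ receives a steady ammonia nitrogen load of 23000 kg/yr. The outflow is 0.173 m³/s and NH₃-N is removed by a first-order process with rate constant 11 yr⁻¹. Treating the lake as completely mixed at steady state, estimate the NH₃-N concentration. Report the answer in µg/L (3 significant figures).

1.42 µg/L

Outflow Q = 0.173 m³/s × 3.156e+07 s/yr = 5.459e+06 m³/yr.
Steady-state CSTR mass balance: W = Q·C + k·V·C, so C = W/(Q + kV).
Q + kV = 5.459e+06 + 11·1.47e+09 = 1.618e+10 m³/yr.
C = 23000/1.618e+10 = 1.422e-06 kg/m³ = 0.001422 mg/L = 1.422 µg/L.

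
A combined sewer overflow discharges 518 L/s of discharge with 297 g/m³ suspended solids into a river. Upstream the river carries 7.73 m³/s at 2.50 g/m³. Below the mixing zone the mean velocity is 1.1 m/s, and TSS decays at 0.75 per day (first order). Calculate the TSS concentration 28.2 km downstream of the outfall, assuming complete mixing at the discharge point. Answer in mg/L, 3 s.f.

16.8 mg/L

518 L/s = 0.518 m³/s.
After complete mixing, C₀ = (0.518·297 + 7.73·2.5) / 8.248 = 21 mg/L.
Travel time t = 2.82e+04 m / 1.1 m/s = 2.564e+04 s = 0.2967 d.
C = 21·exp(−0.75·0.2967) = 21·0.8005 = 16.81 mg/L.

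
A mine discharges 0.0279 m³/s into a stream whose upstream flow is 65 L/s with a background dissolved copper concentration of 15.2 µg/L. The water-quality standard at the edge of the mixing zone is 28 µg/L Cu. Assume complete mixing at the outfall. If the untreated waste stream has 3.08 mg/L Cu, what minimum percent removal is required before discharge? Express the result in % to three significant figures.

98.1 %

65 L/s = 0.065 m³/s.
15.2 µg/L = 0.0152 mg/L.
28 µg/L = 0.028 mg/L.
Mass balance: 0.028·0.0929 = 0.0279·Cₑ + 0.065·0.0152.
Cₑ = (0.002601 − 0.000988) / 0.0279 = 0.05782 mg/L.
Required removal = 1 − 0.05782/3.08 = 98.12 %.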